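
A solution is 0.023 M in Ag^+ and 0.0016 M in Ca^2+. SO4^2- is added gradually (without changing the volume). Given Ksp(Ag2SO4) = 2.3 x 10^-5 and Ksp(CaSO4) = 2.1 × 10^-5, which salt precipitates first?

Each salt begins to precipitate when Q = Ksp, i.e. when [SO4^2-] reaches its threshold.
For Ag2SO4: 2.3 x 10^-5 = (0.023)^2 × [SO4^2-]  ⇒  [SO4^2-] = 4.3 x 10^-2 M.
For CaSO4: 2.1 × 10^-5 = 0.0016 × [SO4^2-]  ⇒  [SO4^2-] = 1.3 × 10^-2 M.
The salt with the lower threshold [SO4^2-] precipitates first: CaSO4.

CaSO4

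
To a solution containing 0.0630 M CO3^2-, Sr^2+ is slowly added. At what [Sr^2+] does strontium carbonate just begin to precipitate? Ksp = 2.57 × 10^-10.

SrCO3(s) ⇌ Sr^2+(aq) + CO3^2-(aq)
Ksp = [Sr^2+][CO3^2-]
Precipitation begins when Q = Ksp. With [CO3^2-] = 0.0630 M:
2.57 × 10^-10 = (0.0630) × [Sr^2+]
[Sr^2+] = (2.57 × 10^-10 / 6.30 × 10^-2) = 4.08 x 10^-9 M

[Sr^2+] = 4.08e-9 M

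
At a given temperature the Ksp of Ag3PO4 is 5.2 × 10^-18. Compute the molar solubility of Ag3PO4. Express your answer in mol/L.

2.1 × 10^-5 M

Ag3PO4(s) ⇌ 3 Ag^+(aq) + PO4^3-(aq)
Ksp = [Ag^+]^3[PO4^3-]
With molar solubility s: [Ag^+] = 3s, [PO4^3-] = s.
So Ksp = (3s)^3 × s = 27s^4
s^4 = 5.2 × 10^-18 / 27, so s = 2.1 × 10^-5 M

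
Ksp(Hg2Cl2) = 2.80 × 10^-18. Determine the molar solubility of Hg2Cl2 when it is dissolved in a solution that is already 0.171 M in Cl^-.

s = 9.58e-17 M

Hg2Cl2(s) ⇌ Hg2^2+(aq) + 2 Cl^-(aq)
Ksp = [Hg2^2+][Cl^-]^2
Let s = moles of Hg2Cl2 that dissolve per litre. [Hg2^2+] = s, [Cl^-] = 0.171 + 2s ≈ 0.171 (Ksp is small, so little additional dissolves).
Ksp ≈ s × (0.171)^2
s = 9.58 × 10^-17 M
Check: 2s = 1.9 × 10^-16 ≪ 0.171, so the approximation is valid.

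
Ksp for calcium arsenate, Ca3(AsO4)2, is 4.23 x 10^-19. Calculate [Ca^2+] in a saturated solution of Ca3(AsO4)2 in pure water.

Ca3(AsO4)2(s) <=> 3 Ca^2+(aq) + 2 AsO4^3-(aq)
Ksp = [Ca^2+]^3[AsO4^3-]^2
For each mole of Ca3(AsO4)2 that dissolves: [Ca^2+] = 3s, [AsO4^3-] = 2s.
So Ksp = (3s)^3 × (2s)^2 = 108s^5
Solving, s = (4.23 x 10^-19/108)^(1/5) = 8.291 × 10^-5 M
[Ca^2+] = 3s = 2.49 x 10^-4 M

2.49e-4 M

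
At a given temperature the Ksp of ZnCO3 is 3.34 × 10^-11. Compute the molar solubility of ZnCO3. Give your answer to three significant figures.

5.78 × 10^-6 M

ZnCO3(s) ⇌ Zn^2+ + CO3^2-
Ksp = [Zn^2+][CO3^2-]
For each mole of ZnCO3 that dissolves: [Zn^2+] = s, [CO3^2-] = s.
Ksp = s × s = s^2
s = √(3.34 × 10^-11) = 5.78 x 10^-6 M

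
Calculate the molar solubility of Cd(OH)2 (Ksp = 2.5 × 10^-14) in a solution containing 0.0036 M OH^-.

1.9e-9 M

Cd(OH)2(s) ⇌ Cd^2+ + 2 OH^-
Ksp = [Cd^2+][OH^-]^2
Let s = moles of Cd(OH)2 that dissolve per litre. [Cd^2+] = s, [OH^-] = 0.0036 + 2s ≈ 0.0036 (since the OH^- already present dominates).
Ksp ≈ s × (0.0036)^2
s = 1.9 × 10^-9 M
Check: 2s = 3.9 x 10^-9 ≪ 0.0036, so the approximation is valid.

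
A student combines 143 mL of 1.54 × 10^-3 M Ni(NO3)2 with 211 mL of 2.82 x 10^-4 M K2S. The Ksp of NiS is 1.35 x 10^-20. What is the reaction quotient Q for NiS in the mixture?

Q = 1.05 × 10^-7

Total volume = 143 + 211 = 354 mL.
[Ni^2+] = 1.54 x 10^-3 × (143/354) = 6.221 × 10^-4 M
[S^2-] = 2.82 × 10^-4 × (211/354) = 1.681 x 10^-4 M
NiS(s) ⇌ Ni^2+ + S^2-, so Q = [Ni^2+][S^2-]
Q = (6.221 × 10^-4)(1.681 × 10^-4) = 1.05 x 10^-7
Q > Ksp, so NiS will precipitate.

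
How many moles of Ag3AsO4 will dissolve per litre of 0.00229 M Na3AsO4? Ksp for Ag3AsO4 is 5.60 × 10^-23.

s ≈ 9.68e-8 M

Ag3AsO4(s) ⇌ 3 Ag^+ + AsO4^3-
Ksp = [Ag^+]^3[AsO4^3-]
Let s be the molar solubility in this solution. [Ag^+] = 3s, [AsO4^3-] = 0.00229 + s ≈ 0.00229 (common-ion effect: AsO4^3- is already 0.00229 M).
Ksp ≈ (3s)^3 × 0.00229
s = 9.68 × 10^-8 M
Check: s = 9.7 × 10^-8 ≪ 0.00229, so the approximation is valid.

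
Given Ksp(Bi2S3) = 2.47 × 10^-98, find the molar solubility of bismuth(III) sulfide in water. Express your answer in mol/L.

Bi2S3(s) ⇌ 2 Bi^3+(aq) + 3 S^2-(aq)
Ksp = [Bi^3+]^2[S^2-]^3
If s mol/L of Bi2S3 dissolves, [Bi^3+] = 2s and [S^2-] = 3s.
So Ksp = (2s)^2 × (3s)^3 = 108s^5
s^5 = 2.47 × 10^-98 / 108, so s = 1.18 × 10^-20 M

1.18 × 10^-20 M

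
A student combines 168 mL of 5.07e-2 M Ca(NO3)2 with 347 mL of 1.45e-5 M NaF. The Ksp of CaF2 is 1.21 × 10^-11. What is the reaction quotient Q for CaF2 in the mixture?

1.58 × 10^-12

Total volume = 168 + 347 = 515 mL.
[Ca^2+] = 5.07 × 10^-2 × (168/515) = 1.654 × 10^-2 M
[F^-] = 1.45 × 10^-5 × (347/515) = 9.770 × 10^-6 M
CaF2(s) ⇌ Ca^2+ + 2 F^-, so Q = [Ca^2+][F^-]^2
Q = (1.654 x 10^-2)(9.770 x 10^-6)^2 = 1.58 × 10^-12
Q < Ksp, so no precipitate of CaF2 forms.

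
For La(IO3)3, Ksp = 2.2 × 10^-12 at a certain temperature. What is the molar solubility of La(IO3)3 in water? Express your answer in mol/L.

s = 5.3 × 10^-4 M

La(IO3)3(s) ⇌ La^3+ + 3 IO3^-
Ksp = [La^3+][IO3^-]^3
With molar solubility s: [La^3+] = s, [IO3^-] = 3s.
So Ksp = s × (3s)^3 = 27s^4
s = (2.2 × 10^-12 / 27)^(1/4) = 5.3 × 10^-4 M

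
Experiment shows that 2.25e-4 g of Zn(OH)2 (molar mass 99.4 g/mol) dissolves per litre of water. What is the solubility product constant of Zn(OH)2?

Molar solubility s = (2.25 x 10^-4 g/L) / (99.4 g/mol) = 2.264 × 10^-6 M.
Zn(OH)2(s) ⇌ Zn^2+(aq) + 2 OH^-(aq)
With molar solubility s: [Zn^2+] = s, [OH^-] = 2s.
Ksp = [Zn^2+][OH^-]^2
Ksp = s(2s)^2 = 4s^3
Ksp = 4 × (2.264 x 10^-6)^3 = 4.64 × 10^-17

Ksp = 4.64 × 10^-17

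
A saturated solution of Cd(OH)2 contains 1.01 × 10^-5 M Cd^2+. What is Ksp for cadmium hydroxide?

Ksp = 4.12 × 10^-15

Cd(OH)2(s) ⇌ Cd^2+(aq) + 2 OH^-(aq)
Stoichiometry gives [OH^-] = (2/1)[Cd^2+] = 2.020 x 10^-5 M.
Ksp = [Cd^2+][OH^-]^2
Ksp = 1.01 × 10^-5 × (2.020 × 10^-5)^2 = 4.12 × 10^-15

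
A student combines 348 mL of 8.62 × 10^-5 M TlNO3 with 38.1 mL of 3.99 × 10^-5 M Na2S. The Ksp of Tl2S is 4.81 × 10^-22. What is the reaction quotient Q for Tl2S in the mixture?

Total volume = 348 + 38.1 = 386.1 mL.
[Tl^+] = 8.62 × 10^-5 × (348/386.1) = 7.769 × 10^-5 M
[S^2-] = 3.99 x 10^-5 × (38.1/386.1) = 3.937 × 10^-6 M
Tl2S(s) ⇌ 2 Tl^+ + S^2-, so Q = [Tl^+]^2[S^2-]
Q = (7.769 x 10^-5)^2(3.937 × 10^-6) = 2.38 × 10^-14
Q > Ksp, so Tl2S will precipitate.

Q ≈ 2.38 × 10^-14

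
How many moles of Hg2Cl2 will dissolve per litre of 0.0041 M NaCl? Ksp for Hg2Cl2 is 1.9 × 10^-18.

1.1 × 10^-13 M

Hg2Cl2(s) ⇌ Hg2^2+ + 2 Cl^-
Ksp = [Hg2^2+][Cl^-]^2
Let s be the molar solubility in this solution. [Hg2^2+] = s, [Cl^-] = 0.0041 + 2s ≈ 0.0041 (common-ion effect: Cl^- is already 0.0041 M).
Ksp ≈ s × (0.0041)^2
s = 1.1 x 10^-13 M
Check: 2s = 2.3 × 10^-13 ≪ 0.0041, so the approximation is valid.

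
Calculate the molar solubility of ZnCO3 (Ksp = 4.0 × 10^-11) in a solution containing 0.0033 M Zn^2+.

ZnCO3(s) <=> Zn^2+(aq) + CO3^2-(aq)
Ksp = [Zn^2+][CO3^2-]
If s mol/L dissolves here, [Zn^2+] = 0.0033 + s ≈ 0.0033, [CO3^2-] = s (common-ion effect: Zn^2+ is already 0.0033 M).
Ksp ≈ 0.0033 × s
s = 1.2 × 10^-8 M
Check: s = 1.2 × 10^-8 ≪ 0.0033, so the approximation is valid.

s ≈ 1.2e-8 M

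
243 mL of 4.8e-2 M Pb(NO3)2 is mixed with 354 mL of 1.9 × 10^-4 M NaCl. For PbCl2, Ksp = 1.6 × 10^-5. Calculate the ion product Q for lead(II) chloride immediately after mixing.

Total volume = 243 + 354 = 597 mL.
[Pb^2+] = 4.8 x 10^-2 × (243/597) = 1.95 × 10^-2 M
[Cl^-] = 1.9 × 10^-4 × (354/597) = 1.13 x 10^-4 M
PbCl2(s) ⇌ Pb^2+(aq) + 2 Cl^-(aq), so Q = [Pb^2+][Cl^-]^2
Q = (1.95 × 10^-2)(1.13 x 10^-4)^2 = 2.5 × 10^-10
Q < Ksp, so no precipitate of PbCl2 forms.

Q ≈ 2.5e-10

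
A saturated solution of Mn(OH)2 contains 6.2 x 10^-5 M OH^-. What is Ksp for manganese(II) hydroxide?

Mn(OH)2(s) <=> Mn^2+(aq) + 2 OH^-(aq)
Stoichiometry gives [Mn^2+] = (1/2)[OH^-] = 3.10 × 10^-5 M.
Ksp = [Mn^2+][OH^-]^2
Ksp = 3.10 x 10^-5 × (6.2 x 10^-5)^2 = 1.2 × 10^-13

Ksp ≈ 1.2 × 10^-13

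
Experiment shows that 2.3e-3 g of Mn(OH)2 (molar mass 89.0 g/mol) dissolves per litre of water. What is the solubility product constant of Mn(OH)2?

6.9e-14

Molar solubility s = (2.3 × 10^-3 g/L) / (89.0 g/mol) = 2.58 x 10^-5 M.
Mn(OH)2(s) <=> Mn^2+ + 2 OH^-
If s mol/L of Mn(OH)2 dissolves, [Mn^2+] = s and [OH^-] = 2s.
Ksp = [Mn^2+][OH^-]^2
So Ksp = s × (2s)^2 = 4s^3
Ksp = 4 × (2.58 x 10^-5)^3 = 6.9 × 10^-14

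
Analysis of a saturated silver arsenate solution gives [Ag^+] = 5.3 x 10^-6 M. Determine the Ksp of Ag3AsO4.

Ksp = 2.6 × 10^-22

Ag3AsO4(s) ⇌ 3 Ag^+ + AsO4^3-
Stoichiometry gives [AsO4^3-] = (1/3)[Ag^+] = 1.77 × 10^-6 M.
Ksp = [Ag^+]^3[AsO4^3-]
Ksp = (5.3 × 10^-6)^3 × 1.77 × 10^-6 = 2.6 x 10^-22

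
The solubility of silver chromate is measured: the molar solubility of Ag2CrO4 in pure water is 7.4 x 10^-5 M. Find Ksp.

1.6 x 10^-12

Ag2CrO4(s) <=> 2 Ag^+(aq) + CrO4^2-(aq)
For each mole of Ag2CrO4 that dissolves: [Ag^+] = 2s, [CrO4^2-] = s.
Ksp = [Ag^+]^2[CrO4^2-]
Substituting: Ksp = (2s)^2s = 4s^3
Ksp = 4 × (7.4 x 10^-5)^3 = 1.6 × 10^-12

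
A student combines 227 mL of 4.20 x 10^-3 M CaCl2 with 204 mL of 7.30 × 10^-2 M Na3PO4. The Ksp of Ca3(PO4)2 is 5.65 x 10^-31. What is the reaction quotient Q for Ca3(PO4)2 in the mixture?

Total volume = 227 + 204 = 431 mL.
[Ca^2+] = 4.20 × 10^-3 × (227/431) = 2.212 x 10^-3 M
[PO4^3-] = 7.30 × 10^-2 × (204/431) = 3.455 × 10^-2 M
Ca3(PO4)2(s) <=> 3 Ca^2+(aq) + 2 PO4^3-(aq), so Q = [Ca^2+]^3[PO4^3-]^2
Q = (2.212 x 10^-3)^3(3.455 × 10^-2)^2 = 1.29 x 10^-11
Q > Ksp, so Ca3(PO4)2 will precipitate.

1.29 x 10^-11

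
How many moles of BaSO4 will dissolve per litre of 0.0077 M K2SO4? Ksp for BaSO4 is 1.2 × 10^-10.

BaSO4(s) ⇌ Ba^2+(aq) + SO4^2-(aq)
Ksp = [Ba^2+][SO4^2-]
Let s be the molar solubility in this solution. [Ba^2+] = s, [SO4^2-] = 0.0077 + s ≈ 0.0077 (common-ion effect: SO4^2- is already 0.0077 M).
Ksp ≈ s × 0.0077
s = 1.6 × 10^-8 M
Check: s = 1.6 × 10^-8 ≪ 0.0077, so the approximation is valid.

1.6e-8 M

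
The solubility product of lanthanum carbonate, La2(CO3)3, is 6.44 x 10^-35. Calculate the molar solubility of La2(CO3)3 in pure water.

La2(CO3)3(s) <=> 2 La^3+(aq) + 3 CO3^2-(aq)
Ksp = [La^3+]^2[CO3^2-]^3
Let s = molar solubility. Then [La^3+] = 2s and [CO3^2-] = 3s.
Substituting: Ksp = (2s)^2(3s)^3 = 108s^5
s = (6.44 x 10^-35 / 108)^(1/5) = 5.69 × 10^-8 M

s ≈ 5.69 × 10^-8 M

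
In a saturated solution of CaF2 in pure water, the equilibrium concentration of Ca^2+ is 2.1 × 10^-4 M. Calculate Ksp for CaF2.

3.7e-11

CaF2(s) ⇌ Ca^2+(aq) + 2 F^-(aq)
Stoichiometry gives [F^-] = (2/1)[Ca^2+] = 4.20 x 10^-4 M.
Ksp = [Ca^2+][F^-]^2
Ksp = 2.1 x 10^-4 × (4.20 × 10^-4)^2 = 3.7 × 10^-11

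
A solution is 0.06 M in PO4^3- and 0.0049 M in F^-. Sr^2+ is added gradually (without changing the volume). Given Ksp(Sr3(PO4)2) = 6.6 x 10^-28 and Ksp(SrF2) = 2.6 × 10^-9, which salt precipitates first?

Each salt begins to precipitate when Q = Ksp, i.e. when [Sr^2+] reaches its threshold.
For Sr3(PO4)2: 6.6 x 10^-28 = (0.06)^2 × [Sr^2+]^3  ⇒  [Sr^2+] = 5.7 x 10^-9 M.
For SrF2: 2.6 × 10^-9 = (0.0049)^2 × [Sr^2+]  ⇒  [Sr^2+] = 1.1 x 10^-4 M.
The salt with the lower threshold [Sr^2+] precipitates first: Sr3(PO4)2.

Sr3(PO4)2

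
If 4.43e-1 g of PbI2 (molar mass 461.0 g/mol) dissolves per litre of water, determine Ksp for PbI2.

Molar solubility s = (4.43 × 10^-1 g/L) / (461.0 g/mol) = 9.610 × 10^-4 M.
PbI2(s) <=> Pb^2+(aq) + 2 I^-(aq)
Let s = molar solubility. Then [Pb^2+] = s and [I^-] = 2s.
Ksp = [Pb^2+][I^-]^2
So Ksp = s × (2s)^2 = 4s^3
With s = 9.610 × 10^-4: Ksp = 3.55 × 10^-9

Ksp = 3.55e-9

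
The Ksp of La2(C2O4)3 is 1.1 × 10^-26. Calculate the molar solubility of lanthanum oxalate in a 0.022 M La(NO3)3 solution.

s ≈ 9.4 × 10^-9 M

La2(C2O4)3(s) <=> 2 La^3+(aq) + 3 C2O4^2-(aq)
Ksp = [La^3+]^2[C2O4^2-]^3
If s mol/L dissolves here, [La^3+] = 0.022 + 2s ≈ 0.022, [C2O4^2-] = 3s (since La^3+ from La(NO3)3 dominates).
Ksp ≈ (0.022)^2 × (3s)^3
s = 9.4 x 10^-9 M
Check: 2s = 1.9 × 10^-8 ≪ 0.022, so the approximation is valid.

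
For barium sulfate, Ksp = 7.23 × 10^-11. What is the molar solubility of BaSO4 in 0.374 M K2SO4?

1.93e-10 M

BaSO4(s) <=> Ba^2+(aq) + SO4^2-(aq)
Ksp = [Ba^2+][SO4^2-]
If s mol/L dissolves here, [Ba^2+] = s, [SO4^2-] = 0.374 + s ≈ 0.374 (Ksp is small, so little additional dissolves).
Ksp ≈ s × 0.374
s = 1.93 × 10^-10 M
Check: s = 1.9 × 10^-10 ≪ 0.374, so the approximation is valid.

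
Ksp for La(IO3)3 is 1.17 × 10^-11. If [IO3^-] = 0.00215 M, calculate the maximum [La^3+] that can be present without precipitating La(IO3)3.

La(IO3)3(s) <=> La^3+(aq) + 3 IO3^-(aq)
Ksp = [La^3+][IO3^-]^3
Precipitation begins when Q = Ksp. With [IO3^-] = 0.00215 M:
1.17 × 10^-11 = (0.00215)^3 × [La^3+]
[La^3+] = (1.17 × 10^-11 / 9.938 × 10^-9) = 1.18 × 10^-3 M

[La^3+] = 1.18 x 10^-3 M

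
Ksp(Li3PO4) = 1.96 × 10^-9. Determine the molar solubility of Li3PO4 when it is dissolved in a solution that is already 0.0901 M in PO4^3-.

s = 9.31 × 10^-4 M

Li3PO4(s) ⇌ 3 Li^+ + PO4^3-
Ksp = [Li^+]^3[PO4^3-]
If s mol/L dissolves here, [Li^+] = 3s, [PO4^3-] = 0.0901 + s ≈ 0.0901 (common-ion effect: PO4^3- is already 0.0901 M).
Ksp ≈ (3s)^3 × 0.0901
s = 9.31 x 10^-4 M
Check: s = 9.3 x 10^-4 ≪ 0.0901, so the approximation is valid.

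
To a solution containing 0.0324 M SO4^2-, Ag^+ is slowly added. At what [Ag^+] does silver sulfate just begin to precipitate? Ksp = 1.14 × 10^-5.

[Ag^+] ≈ 0.0188 M

Ag2SO4(s) ⇌ 2 Ag^+(aq) + SO4^2-(aq)
Ksp = [Ag^+]^2[SO4^2-]
Precipitation begins when Q = Ksp. With [SO4^2-] = 0.0324 M:
1.14 × 10^-5 = (0.0324) × [Ag^+]^2
[Ag^+] = (1.14 × 10^-5 / 3.24 x 10^-2)^(1/2) = 1.88 x 10^-2 M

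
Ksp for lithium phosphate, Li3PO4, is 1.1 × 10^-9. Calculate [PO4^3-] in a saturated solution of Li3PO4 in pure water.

[PO4^3-] ≈ 2.5 × 10^-3 M

Li3PO4(s) <=> 3 Li^+ + PO4^3-
Ksp = [Li^+]^3[PO4^3-]
For each mole of Li3PO4 that dissolves: [Li^+] = 3s, [PO4^3-] = s.
So Ksp = (3s)^3 × s = 27s^4
s^4 = 1.1 × 10^-9 / 27, so s = 2.53 × 10^-3 M
[PO4^3-] = s = 2.5 x 10^-3 M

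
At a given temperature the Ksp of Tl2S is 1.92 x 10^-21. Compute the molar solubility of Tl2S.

7.83 x 10^-8 M

Tl2S(s) ⇌ 2 Tl^+ + S^2-
Ksp = [Tl^+]^2[S^2-]
Let s = molar solubility. Then [Tl^+] = 2s and [S^2-] = s.
Substituting: Ksp = (2s)^2s = 4s^3
s = (1.92 x 10^-21 / 4)^(1/3) = 7.83 x 10^-8 M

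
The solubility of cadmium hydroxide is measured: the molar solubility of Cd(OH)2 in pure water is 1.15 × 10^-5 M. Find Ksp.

Cd(OH)2(s) ⇌ Cd^2+ + 2 OH^-
If s mol/L of Cd(OH)2 dissolves, [Cd^2+] = s and [OH^-] = 2s.
Ksp = [Cd^2+][OH^-]^2
Ksp = s(2s)^2 = 4s^3
Ksp = 4 × (1.15 × 10^-5)^3 = 6.08 x 10^-15

6.08 × 10^-15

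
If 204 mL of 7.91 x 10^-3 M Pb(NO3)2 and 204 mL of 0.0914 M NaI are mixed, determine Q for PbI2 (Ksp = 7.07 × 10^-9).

Total volume = 204 + 204 = 408 mL.
[Pb^2+] = 7.91 × 10^-3 × (204/408) = 3.955 × 10^-3 M
[I^-] = 9.14 x 10^-2 × (204/408) = 4.570 × 10^-2 M
PbI2(s) ⇌ Pb^2+ + 2 I^-, so Q = [Pb^2+][I^-]^2
Q = (3.955 × 10^-3)(4.570 x 10^-2)^2 = 8.26 × 10^-6
Q > Ksp, so PbI2 will precipitate.

Q = 8.26 x 10^-6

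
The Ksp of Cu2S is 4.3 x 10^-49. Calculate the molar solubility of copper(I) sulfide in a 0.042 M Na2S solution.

Cu2S(s) ⇌ 2 Cu^+(aq) + S^2-(aq)
Ksp = [Cu^+]^2[S^2-]
Let s = moles of Cu2S that dissolve per litre. [Cu^+] = 2s, [S^2-] = 0.042 + s ≈ 0.042 (common-ion effect: S^2- is already 0.042 M).
Ksp ≈ (2s)^2 × 0.042
s = 1.6 × 10^-24 M
Check: s = 1.6 x 10^-24 ≪ 0.042, so the approximation is valid.

s = 1.6e-24 M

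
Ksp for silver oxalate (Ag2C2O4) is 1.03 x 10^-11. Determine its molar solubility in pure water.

Ag2C2O4(s) ⇌ 2 Ag^+ + C2O4^2-
Ksp = [Ag^+]^2[C2O4^2-]
Let s = molar solubility. Then [Ag^+] = 2s and [C2O4^2-] = s.
Ksp = (2s)^2s = 4s^3
Solving, s = (1.03 x 10^-11/4)^(1/3) = 1.37 × 10^-4 M

1.37 × 10^-4 M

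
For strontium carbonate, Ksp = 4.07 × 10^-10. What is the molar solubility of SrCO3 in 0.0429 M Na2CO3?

s ≈ 9.49 × 10^-9 M

SrCO3(s) <=> Sr^2+ + CO3^2-
Ksp = [Sr^2+][CO3^2-]
Let s = moles of SrCO3 that dissolve per litre. [Sr^2+] = s, [CO3^2-] = 0.0429 + s ≈ 0.0429 (common-ion effect: CO3^2- is already 0.0429 M).
Ksp ≈ s × 0.0429
s = 9.49 × 10^-9 M
Check: s = 9.5 × 10^-9 ≪ 0.0429, so the approximation is valid.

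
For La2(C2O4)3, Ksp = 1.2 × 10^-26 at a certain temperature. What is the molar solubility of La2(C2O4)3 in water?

2.6e-6 M

La2(C2O4)3(s) <=> 2 La^3+ + 3 C2O4^2-
Ksp = [La^3+]^2[C2O4^2-]^3
For each mole of La2(C2O4)3 that dissolves: [La^3+] = 2s, [C2O4^2-] = 3s.
So Ksp = (2s)^2 × (3s)^3 = 108s^5
Solving, s = (1.2 × 10^-26/108)^(1/5) = 2.6 × 10^-6 M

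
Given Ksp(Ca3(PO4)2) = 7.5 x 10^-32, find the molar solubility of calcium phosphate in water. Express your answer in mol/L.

s ≈ 2.3 x 10^-7 M

Ca3(PO4)2(s) <=> 3 Ca^2+(aq) + 2 PO4^3-(aq)
Ksp = [Ca^2+]^3[PO4^3-]^2
With molar solubility s: [Ca^2+] = 3s, [PO4^3-] = 2s.
Substituting: Ksp = (3s)^3(2s)^2 = 108s^5
s^5 = 7.5 x 10^-32 / 108, so s = 2.3 x 10^-7 M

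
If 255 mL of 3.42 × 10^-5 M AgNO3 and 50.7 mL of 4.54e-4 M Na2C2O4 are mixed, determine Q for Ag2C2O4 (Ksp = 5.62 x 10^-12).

6.13 × 10^-14

Total volume = 255 + 50.7 = 305.7 mL.
[Ag^+] = 3.42 × 10^-5 × (255/305.7) = 2.853 × 10^-5 M
[C2O4^2-] = 4.54 × 10^-4 × (50.7/305.7) = 7.530 × 10^-5 M
Ag2C2O4(s) <=> 2 Ag^+(aq) + C2O4^2-(aq), so Q = [Ag^+]^2[C2O4^2-]
Q = (2.853 × 10^-5)^2(7.530 x 10^-5) = 6.13 × 10^-14
Q < Ksp, so no precipitate of Ag2C2O4 forms.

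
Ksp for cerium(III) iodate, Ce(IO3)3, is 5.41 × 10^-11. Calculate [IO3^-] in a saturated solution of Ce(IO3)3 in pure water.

3.57 x 10^-3 M

Ce(IO3)3(s) ⇌ Ce^3+(aq) + 3 IO3^-(aq)
Ksp = [Ce^3+][IO3^-]^3
With molar solubility s: [Ce^3+] = s, [IO3^-] = 3s.
Ksp = s(3s)^3 = 27s^4
s^4 = 5.41 × 10^-11 / 27, so s = 1.190 × 10^-3 M
[IO3^-] = 3s = 3.57 × 10^-3 M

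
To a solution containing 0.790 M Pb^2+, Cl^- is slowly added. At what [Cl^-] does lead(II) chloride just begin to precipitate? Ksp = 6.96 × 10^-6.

[Cl^-] ≈ 2.97 × 10^-3 M

PbCl2(s) ⇌ Pb^2+(aq) + 2 Cl^-(aq)
Ksp = [Pb^2+][Cl^-]^2
Precipitation begins when Q = Ksp. With [Pb^2+] = 0.790 M:
6.96 × 10^-6 = (0.790) × [Cl^-]^2
[Cl^-] = (6.96 × 10^-6 / 7.90 × 10^-1)^(1/2) = 2.97 x 10^-3 M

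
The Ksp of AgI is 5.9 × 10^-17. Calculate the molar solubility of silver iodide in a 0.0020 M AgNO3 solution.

AgI(s) ⇌ Ag^+ + I^-
Ksp = [Ag^+][I^-]
Let s = moles of AgI that dissolve per litre. [Ag^+] = 0.0020 + s ≈ 0.0020, [I^-] = s (since Ag^+ from AgNO3 dominates).
Ksp ≈ 0.0020 × s
s = 3.0 × 10^-14 M
Check: s = 3.0 x 10^-14 ≪ 0.0020, so the approximation is valid.

3.0 x 10^-14 M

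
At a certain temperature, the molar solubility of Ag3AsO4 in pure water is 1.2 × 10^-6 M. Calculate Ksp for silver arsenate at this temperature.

Ag3AsO4(s) ⇌ 3 Ag^+(aq) + AsO4^3-(aq)
If s mol/L of Ag3AsO4 dissolves, [Ag^+] = 3s and [AsO4^3-] = s.
Ksp = [Ag^+]^3[AsO4^3-]
Substituting: Ksp = (3s)^3s = 27s^4
With s = 1.2 x 10^-6: Ksp = 5.6 x 10^-23

5.6 × 10^-23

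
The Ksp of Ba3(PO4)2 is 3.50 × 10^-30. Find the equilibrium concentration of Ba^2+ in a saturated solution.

Ba3(PO4)2(s) ⇌ 3 Ba^2+ + 2 PO4^3-
Ksp = [Ba^2+]^3[PO4^3-]^2
If s mol/L of Ba3(PO4)2 dissolves, [Ba^2+] = 3s and [PO4^3-] = 2s.
So Ksp = (3s)^3 × (2s)^2 = 108s^5
s^5 = 3.50 × 10^-30 / 108, so s = 5.037 × 10^-7 M
[Ba^2+] = 3s = 1.51 × 10^-6 M

1.51 × 10^-6 M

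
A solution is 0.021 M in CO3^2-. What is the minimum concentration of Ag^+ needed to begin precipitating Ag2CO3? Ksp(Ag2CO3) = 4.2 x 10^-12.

Ag2CO3(s) ⇌ 2 Ag^+(aq) + CO3^2-(aq)
Ksp = [Ag^+]^2[CO3^2-]
Precipitation begins when Q = Ksp. With [CO3^2-] = 0.021 M:
4.2 x 10^-12 = (0.021) × [Ag^+]^2
[Ag^+] = (4.2 x 10^-12 / 2.1 × 10^-2)^(1/2) = 1.4 × 10^-5 M

1.4e-5 M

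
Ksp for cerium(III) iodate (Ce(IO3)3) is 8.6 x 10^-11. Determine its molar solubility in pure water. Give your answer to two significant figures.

s ≈ 1.3 × 10^-3 M

Ce(IO3)3(s) ⇌ Ce^3+(aq) + 3 IO3^-(aq)
Ksp = [Ce^3+][IO3^-]^3
For each mole of Ce(IO3)3 that dissolves: [Ce^3+] = s, [IO3^-] = 3s.
So Ksp = s × (3s)^3 = 27s^4
s^4 = 8.6 x 10^-11 / 27, so s = 1.3 × 10^-3 M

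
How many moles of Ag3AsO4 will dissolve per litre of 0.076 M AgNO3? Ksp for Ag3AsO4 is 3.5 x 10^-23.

Ag3AsO4(s) ⇌ 3 Ag^+(aq) + AsO4^3-(aq)
Ksp = [Ag^+]^3[AsO4^3-]
If s mol/L dissolves here, [Ag^+] = 0.076 + 3s ≈ 0.076, [AsO4^3-] = s (Ksp is small, so little additional dissolves).
Ksp ≈ (0.076)^3 × s
s = 8.0 × 10^-20 M
Check: 3s = 2.4 x 10^-19 ≪ 0.076, so the approximation is valid.

s = 8.0 x 10^-20 M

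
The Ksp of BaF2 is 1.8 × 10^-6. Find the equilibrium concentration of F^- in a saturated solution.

BaF2(s) ⇌ Ba^2+ + 2 F^-
Ksp = [Ba^2+][F^-]^2
For each mole of BaF2 that dissolves: [Ba^2+] = s, [F^-] = 2s.
So Ksp = s × (2s)^2 = 4s^3
s = (1.8 × 10^-6 / 4)^(1/3) = 7.66 x 10^-3 M
[F^-] = 2s = 1.5 × 10^-2 M

[F^-] = 0.015 M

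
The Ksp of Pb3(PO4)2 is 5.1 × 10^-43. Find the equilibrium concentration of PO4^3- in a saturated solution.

Pb3(PO4)2(s) ⇌ 3 Pb^2+ + 2 PO4^3-
Ksp = [Pb^2+]^3[PO4^3-]^2
With molar solubility s: [Pb^2+] = 3s, [PO4^3-] = 2s.
Ksp = (3s)^3(2s)^2 = 108s^5
s^5 = 5.1 × 10^-43 / 108, so s = 1.36 x 10^-9 M
[PO4^3-] = 2s = 2.7 x 10^-9 M

2.7e-9 M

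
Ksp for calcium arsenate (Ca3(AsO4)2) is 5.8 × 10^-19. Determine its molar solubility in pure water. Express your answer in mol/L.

8.8 × 10^-5 M

Ca3(AsO4)2(s) <=> 3 Ca^2+ + 2 AsO4^3-
Ksp = [Ca^2+]^3[AsO4^3-]^2
With molar solubility s: [Ca^2+] = 3s, [AsO4^3-] = 2s.
Ksp = (3s)^3(2s)^2 = 108s^5
s^5 = 5.8 × 10^-19 / 108, so s = 8.8 x 10^-5 M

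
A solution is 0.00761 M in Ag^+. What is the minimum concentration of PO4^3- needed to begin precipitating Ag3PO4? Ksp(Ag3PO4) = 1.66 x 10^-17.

Ag3PO4(s) <=> 3 Ag^+(aq) + PO4^3-(aq)
Ksp = [Ag^+]^3[PO4^3-]
Precipitation begins when Q = Ksp. With [Ag^+] = 0.00761 M:
1.66 x 10^-17 = (0.00761)^3 × [PO4^3-]
[PO4^3-] = (1.66 x 10^-17 / 4.407 x 10^-7) = 3.77 × 10^-11 M

3.77 × 10^-11 M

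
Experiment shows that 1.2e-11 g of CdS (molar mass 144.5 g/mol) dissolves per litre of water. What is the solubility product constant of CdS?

6.9 × 10^-27

Molar solubility s = (1.2 × 10^-11 g/L) / (144.5 g/mol) = 8.30 × 10^-14 M.
CdS(s) ⇌ Cd^2+(aq) + S^2-(aq)
Let s = molar solubility. Then [Cd^2+] = s and [S^2-] = s.
Ksp = [Cd^2+][S^2-]
Ksp = s × s = s^2
Ksp = (8.30 × 10^-14)^2 = 6.9 x 10^-27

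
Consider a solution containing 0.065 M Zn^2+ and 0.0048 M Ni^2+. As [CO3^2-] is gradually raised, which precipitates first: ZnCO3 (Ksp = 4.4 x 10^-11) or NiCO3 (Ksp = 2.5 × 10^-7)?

Precipitation of each salt starts when its ion product equals its Ksp.
For ZnCO3: 4.4 x 10^-11 = 0.065 × [CO3^2-]  ⇒  [CO3^2-] = 6.8 x 10^-10 M.
For NiCO3: 2.5 × 10^-7 = 0.0048 × [CO3^2-]  ⇒  [CO3^2-] = 5.2 × 10^-5 M.
The salt with the lower threshold [CO3^2-] precipitates first: ZnCO3.

ZnCO3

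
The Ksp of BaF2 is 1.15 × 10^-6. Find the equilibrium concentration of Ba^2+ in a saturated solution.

[Ba^2+] = 6.60 x 10^-3 M

BaF2(s) ⇌ Ba^2+ + 2 F^-
Ksp = [Ba^2+][F^-]^2
With molar solubility s: [Ba^2+] = s, [F^-] = 2s.
Ksp = s(2s)^2 = 4s^3
Solving, s = (1.15 × 10^-6/4)^(1/3) = 6.600 × 10^-3 M
[Ba^2+] = s = 6.60 x 10^-3 M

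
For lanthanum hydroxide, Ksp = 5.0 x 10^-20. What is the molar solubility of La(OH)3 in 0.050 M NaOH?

4.0e-16 M

La(OH)3(s) ⇌ La^3+(aq) + 3 OH^-(aq)
Ksp = [La^3+][OH^-]^3
Let s be the molar solubility in this solution. [La^3+] = s, [OH^-] = 0.050 + 3s ≈ 0.050 (since OH^- from NaOH dominates).
Ksp ≈ s × (0.050)^3
s = 4.0 × 10^-16 M
Check: 3s = 1.2 × 10^-15 ≪ 0.050, so the approximation is valid.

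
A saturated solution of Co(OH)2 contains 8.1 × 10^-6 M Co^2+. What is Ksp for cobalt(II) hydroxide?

Ksp ≈ 2.1e-15

Co(OH)2(s) ⇌ Co^2+ + 2 OH^-
Stoichiometry gives [OH^-] = (2/1)[Co^2+] = 1.62 × 10^-5 M.
Ksp = [Co^2+][OH^-]^2
Ksp = 8.1 x 10^-6 × (1.62 x 10^-5)^2 = 2.1 x 10^-15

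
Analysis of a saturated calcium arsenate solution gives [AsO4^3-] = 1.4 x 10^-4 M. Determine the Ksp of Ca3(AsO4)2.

Ca3(AsO4)2(s) <=> 3 Ca^2+(aq) + 2 AsO4^3-(aq)
Stoichiometry gives [Ca^2+] = (3/2)[AsO4^3-] = 2.10 × 10^-4 M.
Ksp = [Ca^2+]^3[AsO4^3-]^2
Ksp = (2.10 x 10^-4)^3 × (1.4 × 10^-4)^2 = 1.8 × 10^-19

Ksp = 1.8 × 10^-19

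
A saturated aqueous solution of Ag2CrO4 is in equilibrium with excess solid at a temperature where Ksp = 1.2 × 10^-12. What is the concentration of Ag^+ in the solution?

Ag2CrO4(s) ⇌ 2 Ag^+(aq) + CrO4^2-(aq)
Ksp = [Ag^+]^2[CrO4^2-]
Let s = molar solubility. Then [Ag^+] = 2s and [CrO4^2-] = s.
So Ksp = (2s)^2 × s = 4s^3
Solving, s = (1.2 × 10^-12/4)^(1/3) = 6.69 x 10^-5 M
[Ag^+] = 2s = 1.3 × 10^-4 M

1.3 x 10^-4 M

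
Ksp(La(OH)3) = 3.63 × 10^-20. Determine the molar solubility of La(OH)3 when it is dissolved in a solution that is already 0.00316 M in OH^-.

s = 1.15 × 10^-12 M

La(OH)3(s) ⇌ La^3+ + 3 OH^-
Ksp = [La^3+][OH^-]^3
Let s be the molar solubility in this solution. [La^3+] = s, [OH^-] = 0.00316 + 3s ≈ 0.00316 (Ksp is small, so little additional dissolves).
Ksp ≈ s × (0.00316)^3
s = 1.15 × 10^-12 M
Check: 3s = 3.5 × 10^-12 ≪ 0.00316, so the approximation is valid.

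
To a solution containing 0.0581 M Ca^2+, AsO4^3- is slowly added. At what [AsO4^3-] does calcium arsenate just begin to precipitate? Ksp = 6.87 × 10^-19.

Ca3(AsO4)2(s) ⇌ 3 Ca^2+ + 2 AsO4^3-
Ksp = [Ca^2+]^3[AsO4^3-]^2
Precipitation begins when Q = Ksp. With [Ca^2+] = 0.0581 M:
6.87 × 10^-19 = (0.0581)^3 × [AsO4^3-]^2
[AsO4^3-] = (6.87 × 10^-19 / 1.961 × 10^-4)^(1/2) = 5.92 x 10^-8 M

5.92 × 10^-8 M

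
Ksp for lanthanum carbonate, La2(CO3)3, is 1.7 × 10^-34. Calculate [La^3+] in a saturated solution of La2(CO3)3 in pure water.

La2(CO3)3(s) ⇌ 2 La^3+ + 3 CO3^2-
Ksp = [La^3+]^2[CO3^2-]^3
For each mole of La2(CO3)3 that dissolves: [La^3+] = 2s, [CO3^2-] = 3s.
Ksp = (2s)^2(3s)^3 = 108s^5
s = (1.7 × 10^-34 / 108)^(1/5) = 6.91 × 10^-8 M
[La^3+] = 2s = 1.4 × 10^-7 M

1.4 × 10^-7 M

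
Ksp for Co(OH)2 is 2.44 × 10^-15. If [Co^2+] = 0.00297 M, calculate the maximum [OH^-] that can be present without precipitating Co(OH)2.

[OH^-] ≈ 9.06 x 10^-7 M

Co(OH)2(s) ⇌ Co^2+(aq) + 2 OH^-(aq)
Ksp = [Co^2+][OH^-]^2
Precipitation begins when Q = Ksp. With [Co^2+] = 0.00297 M:
2.44 × 10^-15 = (0.00297) × [OH^-]^2
[OH^-] = (2.44 × 10^-15 / 2.97 × 10^-3)^(1/2) = 9.06 × 10^-7 M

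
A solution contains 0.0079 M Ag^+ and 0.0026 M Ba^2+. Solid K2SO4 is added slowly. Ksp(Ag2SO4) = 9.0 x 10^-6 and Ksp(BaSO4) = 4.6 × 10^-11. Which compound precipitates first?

Precipitation of each salt starts when its ion product equals its Ksp.
For Ag2SO4: 9.0 x 10^-6 = (0.0079)^2 × [SO4^2-]  ⇒  [SO4^2-] = 1.4 x 10^-1 M.
For BaSO4: 4.6 × 10^-11 = 0.0026 × [SO4^2-]  ⇒  [SO4^2-] = 1.8 × 10^-8 M.
The salt with the lower threshold [SO4^2-] precipitates first: BaSO4.

BaSO4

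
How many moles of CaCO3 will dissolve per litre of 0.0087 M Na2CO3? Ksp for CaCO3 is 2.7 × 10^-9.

CaCO3(s) ⇌ Ca^2+(aq) + CO3^2-(aq)
Ksp = [Ca^2+][CO3^2-]
Let s be the molar solubility in this solution. [Ca^2+] = s, [CO3^2-] = 0.0087 + s ≈ 0.0087 (common-ion effect: CO3^2- is already 0.0087 M).
Ksp ≈ s × 0.0087
s = 3.1 × 10^-7 M
Check: s = 3.1 x 10^-7 ≪ 0.0087, so the approximation is valid.

s = 3.1 × 10^-7 M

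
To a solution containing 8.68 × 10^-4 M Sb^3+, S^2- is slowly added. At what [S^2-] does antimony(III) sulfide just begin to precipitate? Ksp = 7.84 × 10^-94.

1.01e-29 M

Sb2S3(s) ⇌ 2 Sb^3+(aq) + 3 S^2-(aq)
Ksp = [Sb^3+]^2[S^2-]^3
Precipitation begins when Q = Ksp. With [Sb^3+] = 8.68 × 10^-4 M:
7.84 × 10^-94 = (8.68 × 10^-4)^2 × [S^2-]^3
[S^2-] = (7.84 × 10^-94 / 7.534 × 10^-7)^(1/3) = 1.01 × 10^-29 M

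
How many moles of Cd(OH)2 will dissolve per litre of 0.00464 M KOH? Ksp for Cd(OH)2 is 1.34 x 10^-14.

Cd(OH)2(s) <=> Cd^2+ + 2 OH^-
Ksp = [Cd^2+][OH^-]^2
Let s = moles of Cd(OH)2 that dissolve per litre. [Cd^2+] = s, [OH^-] = 0.00464 + 2s ≈ 0.00464 (common-ion effect: OH^- is already 0.00464 M).
Ksp ≈ s × (0.00464)^2
s = 6.22 × 10^-10 M
Check: 2s = 1.2 × 10^-9 ≪ 0.00464, so the approximation is valid.

s = 6.22 x 10^-10 M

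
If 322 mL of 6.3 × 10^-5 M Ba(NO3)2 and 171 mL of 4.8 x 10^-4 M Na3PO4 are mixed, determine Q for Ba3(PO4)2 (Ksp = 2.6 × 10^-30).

Total volume = 322 + 171 = 493 mL.
[Ba^2+] = 6.3 × 10^-5 × (322/493) = 4.11 x 10^-5 M
[PO4^3-] = 4.8 × 10^-4 × (171/493) = 1.66 × 10^-4 M
Ba3(PO4)2(s) ⇌ 3 Ba^2+ + 2 PO4^3-, so Q = [Ba^2+]^3[PO4^3-]^2
Q = (4.11 x 10^-5)^3(1.66 × 10^-4)^2 = 1.9 × 10^-21
Q > Ksp, so Ba3(PO4)2 will precipitate.

Q ≈ 1.9 × 10^-21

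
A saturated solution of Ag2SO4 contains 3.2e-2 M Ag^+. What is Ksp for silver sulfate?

Ksp ≈ 1.6 × 10^-5

Ag2SO4(s) ⇌ 2 Ag^+ + SO4^2-
Stoichiometry gives [SO4^2-] = (1/2)[Ag^+] = 1.60 × 10^-2 M.
Ksp = [Ag^+]^2[SO4^2-]
Ksp = (3.2 x 10^-2)^2 × 1.60 × 10^-2 = 1.6 x 10^-5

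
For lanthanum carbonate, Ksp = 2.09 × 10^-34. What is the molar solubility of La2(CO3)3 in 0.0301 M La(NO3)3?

s ≈ 2.04 × 10^-11 M

La2(CO3)3(s) <=> 2 La^3+ + 3 CO3^2-
Ksp = [La^3+]^2[CO3^2-]^3
Let s be the molar solubility in this solution. [La^3+] = 0.0301 + 2s ≈ 0.0301, [CO3^2-] = 3s (since La^3+ from La(NO3)3 dominates).
Ksp ≈ (0.0301)^2 × (3s)^3
s = 2.04 × 10^-11 M
Check: 2s = 4.1 x 10^-11 ≪ 0.0301, so the approximation is valid.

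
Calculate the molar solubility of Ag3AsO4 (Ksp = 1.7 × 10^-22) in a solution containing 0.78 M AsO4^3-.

s ≈ 2.0e-8 M

Ag3AsO4(s) <=> 3 Ag^+ + AsO4^3-
Ksp = [Ag^+]^3[AsO4^3-]
Let s = moles of Ag3AsO4 that dissolve per litre. [Ag^+] = 3s, [AsO4^3-] = 0.78 + s ≈ 0.78 (common-ion effect: AsO4^3- is already 0.78 M).
Ksp ≈ (3s)^3 × 0.78
s = 2.0 × 10^-8 M
Check: s = 2.0 x 10^-8 ≪ 0.78, so the approximation is valid.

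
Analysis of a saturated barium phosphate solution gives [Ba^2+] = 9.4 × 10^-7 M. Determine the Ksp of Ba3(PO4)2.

Ba3(PO4)2(s) <=> 3 Ba^2+(aq) + 2 PO4^3-(aq)
Stoichiometry gives [PO4^3-] = (2/3)[Ba^2+] = 6.27 x 10^-7 M.
Ksp = [Ba^2+]^3[PO4^3-]^2
Ksp = (9.4 × 10^-7)^3 × (6.27 × 10^-7)^2 = 3.3 x 10^-31

Ksp ≈ 3.3 × 10^-31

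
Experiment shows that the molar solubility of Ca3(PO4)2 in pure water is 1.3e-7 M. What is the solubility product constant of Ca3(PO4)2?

Ksp = 4.0e-33

Ca3(PO4)2(s) ⇌ 3 Ca^2+ + 2 PO4^3-
Let s = molar solubility. Then [Ca^2+] = 3s and [PO4^3-] = 2s.
Ksp = [Ca^2+]^3[PO4^3-]^2
So Ksp = (3s)^3 × (2s)^2 = 108s^5
Ksp = 108 × (1.3 x 10^-7)^5 = 4.0 × 10^-33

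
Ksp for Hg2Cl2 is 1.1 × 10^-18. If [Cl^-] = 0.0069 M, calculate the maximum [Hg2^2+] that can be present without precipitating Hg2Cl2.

Hg2Cl2(s) ⇌ Hg2^2+(aq) + 2 Cl^-(aq)
Ksp = [Hg2^2+][Cl^-]^2
Precipitation begins when Q = Ksp. With [Cl^-] = 0.0069 M:
1.1 × 10^-18 = (0.0069)^2 × [Hg2^2+]
[Hg2^2+] = (1.1 × 10^-18 / 4.76 × 10^-5) = 2.3 x 10^-14 M

[Hg2^2+] ≈ 2.3 × 10^-14 M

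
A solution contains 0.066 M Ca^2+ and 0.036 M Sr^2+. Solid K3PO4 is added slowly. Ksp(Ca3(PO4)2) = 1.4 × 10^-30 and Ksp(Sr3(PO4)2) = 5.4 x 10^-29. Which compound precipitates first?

Precipitation of each salt starts when its ion product equals its Ksp.
For Ca3(PO4)2: 1.4 × 10^-30 = (0.066)^3 × [PO4^3-]^2  ⇒  [PO4^3-] = 7.0 x 10^-14 M.
For Sr3(PO4)2: 5.4 x 10^-29 = (0.036)^3 × [PO4^3-]^2  ⇒  [PO4^3-] = 1.1 × 10^-12 M.
The salt with the lower threshold [PO4^3-] precipitates first: Ca3(PO4)2.

Ca3(PO4)2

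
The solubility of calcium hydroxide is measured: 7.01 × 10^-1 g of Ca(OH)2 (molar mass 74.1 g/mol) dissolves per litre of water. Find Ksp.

Molar solubility s = (7.01 × 10^-1 g/L) / (74.1 g/mol) = 9.460 x 10^-3 M.
Ca(OH)2(s) ⇌ Ca^2+(aq) + 2 OH^-(aq)
With molar solubility s: [Ca^2+] = s, [OH^-] = 2s.
Ksp = [Ca^2+][OH^-]^2
Ksp = s(2s)^2 = 4s^3
With s = 9.460 × 10^-3: Ksp = 3.39 × 10^-6

Ksp = 3.39 × 10^-6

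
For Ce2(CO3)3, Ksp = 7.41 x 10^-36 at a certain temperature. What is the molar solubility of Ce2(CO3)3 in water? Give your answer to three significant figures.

Ce2(CO3)3(s) <=> 2 Ce^3+ + 3 CO3^2-
Ksp = [Ce^3+]^2[CO3^2-]^3
For each mole of Ce2(CO3)3 that dissolves: [Ce^3+] = 2s, [CO3^2-] = 3s.
So Ksp = (2s)^2 × (3s)^3 = 108s^5
s^5 = 7.41 x 10^-36 / 108, so s = 3.69 × 10^-8 M

s ≈ 3.69e-8 M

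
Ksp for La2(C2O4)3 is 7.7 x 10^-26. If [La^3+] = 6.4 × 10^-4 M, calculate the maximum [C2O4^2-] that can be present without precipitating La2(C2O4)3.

[C2O4^2-] ≈ 5.7 × 10^-7 M

La2(C2O4)3(s) ⇌ 2 La^3+ + 3 C2O4^2-
Ksp = [La^3+]^2[C2O4^2-]^3
Precipitation begins when Q = Ksp. With [La^3+] = 6.4 × 10^-4 M:
7.7 x 10^-26 = (6.4 × 10^-4)^2 × [C2O4^2-]^3
[C2O4^2-] = (7.7 x 10^-26 / 4.10 × 10^-7)^(1/3) = 5.7 x 10^-7 M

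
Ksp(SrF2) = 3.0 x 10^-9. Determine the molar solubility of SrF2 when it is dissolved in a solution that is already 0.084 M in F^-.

SrF2(s) ⇌ Sr^2+(aq) + 2 F^-(aq)
Ksp = [Sr^2+][F^-]^2
Let s = moles of SrF2 that dissolve per litre. [Sr^2+] = s, [F^-] = 0.084 + 2s ≈ 0.084 (common-ion effect: F^- is already 0.084 M).
Ksp ≈ s × (0.084)^2
s = 4.3 x 10^-7 M
Check: 2s = 8.5 x 10^-7 ≪ 0.084, so the approximation is valid.

s ≈ 4.3 x 10^-7 M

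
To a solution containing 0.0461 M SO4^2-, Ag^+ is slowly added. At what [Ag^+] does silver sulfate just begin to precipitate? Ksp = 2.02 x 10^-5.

2.09 × 10^-2 M

Ag2SO4(s) ⇌ 2 Ag^+(aq) + SO4^2-(aq)
Ksp = [Ag^+]^2[SO4^2-]
Precipitation begins when Q = Ksp. With [SO4^2-] = 0.0461 M:
2.02 x 10^-5 = (0.0461) × [Ag^+]^2
[Ag^+] = (2.02 x 10^-5 / 4.61 × 10^-2)^(1/2) = 2.09 × 10^-2 M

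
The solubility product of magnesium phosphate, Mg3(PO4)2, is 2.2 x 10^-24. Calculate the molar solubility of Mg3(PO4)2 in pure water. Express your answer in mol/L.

Mg3(PO4)2(s) <=> 3 Mg^2+ + 2 PO4^3-
Ksp = [Mg^2+]^3[PO4^3-]^2
Let s = molar solubility. Then [Mg^2+] = 3s and [PO4^3-] = 2s.
Substituting: Ksp = (3s)^3(2s)^2 = 108s^5
s = (2.2 x 10^-24 / 108)^(1/5) = 7.3 x 10^-6 M

s ≈ 7.3 × 10^-6 M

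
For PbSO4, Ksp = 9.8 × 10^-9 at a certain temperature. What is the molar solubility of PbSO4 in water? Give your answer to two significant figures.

9.9e-5 M

PbSO4(s) ⇌ Pb^2+(aq) + SO4^2-(aq)
Ksp = [Pb^2+][SO4^2-]
For each mole of PbSO4 that dissolves: [Pb^2+] = s, [SO4^2-] = s.
Ksp = s^2
s = (9.8 × 10^-9)^(1/2) = 9.9 × 10^-5 M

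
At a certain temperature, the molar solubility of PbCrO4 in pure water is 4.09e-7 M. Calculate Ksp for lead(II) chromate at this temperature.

Ksp = 1.67e-13

PbCrO4(s) <=> Pb^2+ + CrO4^2-
Let s = molar solubility. Then [Pb^2+] = s and [CrO4^2-] = s.
Ksp = [Pb^2+][CrO4^2-]
Ksp = (s)(s) = s^2
Ksp = (4.09 × 10^-7)^2 = 1.67 × 10^-13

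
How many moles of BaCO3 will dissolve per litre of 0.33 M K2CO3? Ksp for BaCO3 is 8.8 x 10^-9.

s = 2.7 x 10^-8 M

BaCO3(s) ⇌ Ba^2+ + CO3^2-
Ksp = [Ba^2+][CO3^2-]
If s mol/L dissolves here, [Ba^2+] = s, [CO3^2-] = 0.33 + s ≈ 0.33 (common-ion effect: CO3^2- is already 0.33 M).
Ksp ≈ s × 0.33
s = 2.7 x 10^-8 M
Check: s = 2.7 x 10^-8 ≪ 0.33, so the approximation is valid.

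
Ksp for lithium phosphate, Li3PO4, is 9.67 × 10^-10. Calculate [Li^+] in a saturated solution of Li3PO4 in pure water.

Li3PO4(s) ⇌ 3 Li^+(aq) + PO4^3-(aq)
Ksp = [Li^+]^3[PO4^3-]
With molar solubility s: [Li^+] = 3s, [PO4^3-] = s.
Substituting: Ksp = (3s)^3s = 27s^4
s^4 = 9.67 × 10^-10 / 27, so s = 2.446 × 10^-3 M
[Li^+] = 3s = 7.34 × 10^-3 M

7.34 × 10^-3 M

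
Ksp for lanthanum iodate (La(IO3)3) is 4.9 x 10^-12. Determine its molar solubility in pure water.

La(IO3)3(s) <=> La^3+(aq) + 3 IO3^-(aq)
Ksp = [La^3+][IO3^-]^3
Let s = molar solubility. Then [La^3+] = s and [IO3^-] = 3s.
Substituting: Ksp = s(3s)^3 = 27s^4
s^4 = 4.9 x 10^-12 / 27, so s = 6.5 × 10^-4 M

s ≈ 6.5e-4 M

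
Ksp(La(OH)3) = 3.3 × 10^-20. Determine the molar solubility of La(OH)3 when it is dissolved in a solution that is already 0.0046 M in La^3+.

s ≈ 6.4e-7 M

La(OH)3(s) <=> La^3+ + 3 OH^-
Ksp = [La^3+][OH^-]^3
Let s be the molar solubility in this solution. [La^3+] = 0.0046 + s ≈ 0.0046, [OH^-] = 3s (since the La^3+ already present dominates).
Ksp ≈ 0.0046 × (3s)^3
s = 6.4 × 10^-7 M
Check: s = 6.4 × 10^-7 ≪ 0.0046, so the approximation is valid.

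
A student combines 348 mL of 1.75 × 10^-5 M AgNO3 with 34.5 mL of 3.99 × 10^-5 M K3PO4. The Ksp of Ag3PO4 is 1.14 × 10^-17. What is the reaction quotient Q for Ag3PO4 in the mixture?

Total volume = 348 + 34.5 = 382.5 mL.
[Ag^+] = 1.75 × 10^-5 × (348/382.5) = 1.592 × 10^-5 M
[PO4^3-] = 3.99 × 10^-5 × (34.5/382.5) = 3.599 × 10^-6 M
Ag3PO4(s) <=> 3 Ag^+ + PO4^3-, so Q = [Ag^+]^3[PO4^3-]
Q = (1.592 x 10^-5)^3(3.599 x 10^-6) = 1.45 × 10^-20
Q < Ksp, so no precipitate of Ag3PO4 forms.

1.45e-20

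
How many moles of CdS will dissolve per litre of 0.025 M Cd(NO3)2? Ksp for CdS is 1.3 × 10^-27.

s = 5.2 x 10^-26 M

CdS(s) <=> Cd^2+ + S^2-
Ksp = [Cd^2+][S^2-]
If s mol/L dissolves here, [Cd^2+] = 0.025 + s ≈ 0.025, [S^2-] = s (since Cd^2+ from Cd(NO3)2 dominates).
Ksp ≈ 0.025 × s
s = 5.2 × 10^-26 M
Check: s = 5.2 × 10^-26 ≪ 0.025, so the approximation is valid.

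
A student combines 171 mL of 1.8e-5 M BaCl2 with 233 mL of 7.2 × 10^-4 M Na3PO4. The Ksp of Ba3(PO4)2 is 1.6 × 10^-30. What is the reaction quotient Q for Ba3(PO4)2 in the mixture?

7.6 × 10^-23

Total volume = 171 + 233 = 404 mL.
[Ba^2+] = 1.8 × 10^-5 × (171/404) = 7.62 x 10^-6 M
[PO4^3-] = 7.2 × 10^-4 × (233/404) = 4.15 × 10^-4 M
Ba3(PO4)2(s) ⇌ 3 Ba^2+(aq) + 2 PO4^3-(aq), so Q = [Ba^2+]^3[PO4^3-]^2
Q = (7.62 × 10^-6)^3(4.15 x 10^-4)^2 = 7.6 × 10^-23
Q > Ksp, so Ba3(PO4)2 will precipitate.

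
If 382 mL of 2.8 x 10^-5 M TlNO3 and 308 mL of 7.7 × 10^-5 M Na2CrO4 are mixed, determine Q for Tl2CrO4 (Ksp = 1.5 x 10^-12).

Total volume = 382 + 308 = 690 mL.
[Tl^+] = 2.8 × 10^-5 × (382/690) = 1.55 × 10^-5 M
[CrO4^2-] = 7.7 × 10^-5 × (308/690) = 3.44 × 10^-5 M
Tl2CrO4(s) <=> 2 Tl^+(aq) + CrO4^2-(aq), so Q = [Tl^+]^2[CrO4^2-]
Q = (1.55 x 10^-5)^2(3.44 × 10^-5) = 8.3 x 10^-15
Q < Ksp, so no precipitate of Tl2CrO4 forms.

8.3 × 10^-15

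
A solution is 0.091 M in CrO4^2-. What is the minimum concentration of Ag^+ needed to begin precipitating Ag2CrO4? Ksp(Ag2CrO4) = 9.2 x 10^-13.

Ag2CrO4(s) <=> 2 Ag^+ + CrO4^2-
Ksp = [Ag^+]^2[CrO4^2-]
Precipitation begins when Q = Ksp. With [CrO4^2-] = 0.091 M:
9.2 x 10^-13 = (0.091) × [Ag^+]^2
[Ag^+] = (9.2 x 10^-13 / 9.1 × 10^-2)^(1/2) = 3.2 × 10^-6 M

[Ag^+] ≈ 3.2e-6 M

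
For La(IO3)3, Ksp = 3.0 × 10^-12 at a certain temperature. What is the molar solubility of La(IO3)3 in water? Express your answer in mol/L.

La(IO3)3(s) ⇌ La^3+ + 3 IO3^-
Ksp = [La^3+][IO3^-]^3
For each mole of La(IO3)3 that dissolves: [La^3+] = s, [IO3^-] = 3s.
So Ksp = s × (3s)^3 = 27s^4
s = (3.0 × 10^-12 / 27)^(1/4) = 5.8 × 10^-4 M

5.8 × 10^-4 M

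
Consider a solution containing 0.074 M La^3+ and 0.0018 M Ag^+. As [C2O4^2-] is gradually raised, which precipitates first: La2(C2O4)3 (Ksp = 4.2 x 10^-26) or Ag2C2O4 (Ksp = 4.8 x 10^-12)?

La2(C2O4)3

Each salt begins to precipitate when Q = Ksp, i.e. when [C2O4^2-] reaches its threshold.
For La2(C2O4)3: 4.2 x 10^-26 = (0.074)^2 × [C2O4^2-]^3  ⇒  [C2O4^2-] = 2.0 x 10^-8 M.
For Ag2C2O4: 4.8 x 10^-12 = (0.0018)^2 × [C2O4^2-]  ⇒  [C2O4^2-] = 1.5 x 10^-6 M.
The salt with the lower threshold [C2O4^2-] precipitates first: La2(C2O4)3.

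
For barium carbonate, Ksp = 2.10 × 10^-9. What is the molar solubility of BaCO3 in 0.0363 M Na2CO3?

BaCO3(s) ⇌ Ba^2+(aq) + CO3^2-(aq)
Ksp = [Ba^2+][CO3^2-]
Let s = moles of BaCO3 that dissolve per litre. [Ba^2+] = s, [CO3^2-] = 0.0363 + s ≈ 0.0363 (Ksp is small, so little additional dissolves).
Ksp ≈ s × 0.0363
s = 5.79 × 10^-8 M
Check: s = 5.8 x 10^-8 ≪ 0.0363, so the approximation is valid.

s = 5.79 x 10^-8 M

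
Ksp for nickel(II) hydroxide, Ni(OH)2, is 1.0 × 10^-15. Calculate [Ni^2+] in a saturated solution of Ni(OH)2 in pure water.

Ni(OH)2(s) <=> Ni^2+(aq) + 2 OH^-(aq)
Ksp = [Ni^2+][OH^-]^2
For each mole of Ni(OH)2 that dissolves: [Ni^2+] = s, [OH^-] = 2s.
Ksp = s(2s)^2 = 4s^3
s = (1.0 × 10^-15 / 4)^(1/3) = 6.30 × 10^-6 M
[Ni^2+] = s = 6.3 x 10^-6 M

[Ni^2+] = 6.3 x 10^-6 M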